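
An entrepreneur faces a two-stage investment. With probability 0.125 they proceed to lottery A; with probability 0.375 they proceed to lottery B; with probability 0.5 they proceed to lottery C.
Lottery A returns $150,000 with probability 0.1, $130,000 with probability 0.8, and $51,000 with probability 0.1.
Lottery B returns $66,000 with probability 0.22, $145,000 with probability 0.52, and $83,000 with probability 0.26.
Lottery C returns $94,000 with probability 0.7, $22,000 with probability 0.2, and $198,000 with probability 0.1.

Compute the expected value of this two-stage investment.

$102,325

EV(A) = 0.1 × 150000 + 0.8 × 130000 + 0.1 × 51000 = 15000 + 104000 + 5100 = 124100
EV(B) = 0.22 × 66000 + 0.52 × 145000 + 0.26 × 83000 = 14520 + 75400 + 21580 = 111500
EV(C) = 0.7 × 94000 + 0.2 × 22000 + 0.1 × 198000 = 65800 + 4400 + 19800 = 90000
Overall = 0.125 × 124100 + 0.375 × 111500 + 0.5 × 90000 = 15512.5 + 41812.5 + 45000 = 102325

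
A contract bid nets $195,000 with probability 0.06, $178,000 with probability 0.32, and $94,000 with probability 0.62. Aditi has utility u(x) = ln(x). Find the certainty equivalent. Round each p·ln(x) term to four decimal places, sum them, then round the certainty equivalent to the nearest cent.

E[u] = 0.06·ln(195000) + 0.32·ln(178000) + 0.62·ln(94000) = 0.7308 + 3.8687 + 7.0997 = 11.6992
CE = e^11.6992 ≈ 120475.30

$120,475.30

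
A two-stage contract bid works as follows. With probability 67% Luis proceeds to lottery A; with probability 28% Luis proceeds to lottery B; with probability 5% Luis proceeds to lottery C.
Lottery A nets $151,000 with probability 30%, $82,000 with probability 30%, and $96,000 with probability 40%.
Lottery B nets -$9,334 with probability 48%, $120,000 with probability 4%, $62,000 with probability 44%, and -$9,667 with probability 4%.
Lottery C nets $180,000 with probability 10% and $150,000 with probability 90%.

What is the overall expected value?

EV(A) = 0.3 × 151000 + 0.3 × 82000 + 0.4 × 96000 = 45300 + 24600 + 38400 = 108300
EV(B) = 0.48 × (-9334) + 0.04 × 120000 + 0.44 × 62000 + 0.04 × (-9667) = -4480.32 + 4800 + 27280 − 386.68 = 27213
EV(C) = 0.1 × 180000 + 0.9 × 150000 = 18000 + 135000 = 153000
Overall = 0.67 × 108300 + 0.28 × 27213 + 0.05 × 153000 = 72561 + 7619.64 + 7650 = 87830.64

$87,830.64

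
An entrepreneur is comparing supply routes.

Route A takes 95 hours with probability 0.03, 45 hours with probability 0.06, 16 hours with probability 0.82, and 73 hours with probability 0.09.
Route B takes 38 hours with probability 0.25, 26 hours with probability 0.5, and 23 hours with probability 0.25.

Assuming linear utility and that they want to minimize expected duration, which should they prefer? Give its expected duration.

Route A = 0.03 × 95 + 0.06 × 45 + 0.82 × 16 + 0.09 × 73 = 2.85 + 2.7 + 13.12 + 6.57 = 25.24
Route B = 0.25 × 38 + 0.5 × 26 + 0.25 × 23 = 9.5 + 13 + 5.75 = 28.25

Route A (25.24 hours)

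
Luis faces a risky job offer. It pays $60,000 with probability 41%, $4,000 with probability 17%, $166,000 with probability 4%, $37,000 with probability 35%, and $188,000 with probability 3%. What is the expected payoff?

EV = 0.41 × 60000 + 0.17 × 4000 + 0.04 × 166000 + 0.35 × 37000 + 0.03 × 188000 = 24600 + 680 + 6640 + 12950 + 5640 = 50510

$50,510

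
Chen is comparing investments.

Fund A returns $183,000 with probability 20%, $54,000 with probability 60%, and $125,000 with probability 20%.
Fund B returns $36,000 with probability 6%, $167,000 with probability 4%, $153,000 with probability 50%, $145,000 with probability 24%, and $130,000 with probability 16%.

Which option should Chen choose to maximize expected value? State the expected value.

Fund B ($140,940)

Fund A = 0.2 × 183000 + 0.6 × 54000 + 0.2 × 125000 = 36600 + 32400 + 25000 = 94000
Fund B = 0.06 × 36000 + 0.04 × 167000 + 0.5 × 153000 + 0.24 × 145000 + 0.16 × 130000 = 2160 + 6680 + 76500 + 34800 + 20800 = 140940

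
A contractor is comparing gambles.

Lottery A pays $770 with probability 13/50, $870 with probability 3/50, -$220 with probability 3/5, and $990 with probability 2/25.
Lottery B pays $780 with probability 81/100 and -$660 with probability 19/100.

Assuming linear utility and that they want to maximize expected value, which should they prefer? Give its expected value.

Lottery B ($506.40)

Lottery A = 13/50 × 770 + 3/50 × 870 + 3/5 × (-220) + 2/25 × 990 = 200.2 + 52.2 − 132 + 79.2 = 199.6
Lottery B = 81/100 × 780 + 19/100 × (-660) = 631.8 − 125.4 = 506.4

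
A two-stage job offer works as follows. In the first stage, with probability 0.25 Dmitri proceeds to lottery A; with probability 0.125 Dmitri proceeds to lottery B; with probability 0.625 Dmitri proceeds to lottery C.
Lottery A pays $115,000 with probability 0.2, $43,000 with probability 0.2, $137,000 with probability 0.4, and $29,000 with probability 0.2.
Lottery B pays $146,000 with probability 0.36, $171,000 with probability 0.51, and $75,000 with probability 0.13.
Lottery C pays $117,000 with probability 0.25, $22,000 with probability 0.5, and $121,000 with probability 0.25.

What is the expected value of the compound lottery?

$85,802.50

EV(A) = 0.2 × 115000 + 0.2 × 43000 + 0.4 × 137000 + 0.2 × 29000 = 23000 + 8600 + 54800 + 5800 = 92200
EV(B) = 0.36 × 146000 + 0.51 × 171000 + 0.13 × 75000 = 52560 + 87210 + 9750 = 149520
EV(C) = 0.25 × 117000 + 0.5 × 22000 + 0.25 × 121000 = 29250 + 11000 + 30250 = 70500
Overall = 0.25 × 92200 + 0.125 × 149520 + 0.625 × 70500 = 23050 + 18690 + 44062.5 = 85802.5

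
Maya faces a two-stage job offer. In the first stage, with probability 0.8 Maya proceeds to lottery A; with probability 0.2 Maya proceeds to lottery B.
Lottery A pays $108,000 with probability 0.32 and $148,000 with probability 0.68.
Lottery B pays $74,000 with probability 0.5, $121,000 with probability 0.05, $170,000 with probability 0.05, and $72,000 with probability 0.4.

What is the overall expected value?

EV(A) = 0.32 × 108000 + 0.68 × 148000 = 34560 + 100640 = 135200
EV(B) = 0.5 × 74000 + 0.05 × 121000 + 0.05 × 170000 + 0.4 × 72000 = 37000 + 6050 + 8500 + 28800 = 80350
Overall = 0.8 × 135200 + 0.2 × 80350 = 108160 + 16070 = 124230

$124,230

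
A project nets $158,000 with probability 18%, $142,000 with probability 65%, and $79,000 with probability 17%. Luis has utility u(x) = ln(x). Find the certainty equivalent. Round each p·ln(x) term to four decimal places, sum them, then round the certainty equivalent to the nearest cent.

$131,019.31

E[u] = 0.18·ln(158000) + 0.65·ln(142000) + 0.17·ln(79000) = 2.1547 + 7.7113 + 1.9171 = 11.7831
CE = e^11.7831 ≈ 131019.31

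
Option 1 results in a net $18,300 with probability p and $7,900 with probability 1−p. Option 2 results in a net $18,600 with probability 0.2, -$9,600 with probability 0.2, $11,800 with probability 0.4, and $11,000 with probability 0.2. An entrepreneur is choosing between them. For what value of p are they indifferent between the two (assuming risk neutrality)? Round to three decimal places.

p = 0.079

EV(Option 2) = 0.2 × 18600 + 0.2 × (-9600) + 0.4 × 11800 + 0.2 × 11000 = 3720 − 1920 + 4720 + 2200 = 8720
p·18300 + (1−p)·7900 = 8720
10400p + 7900 = 8720
p = (8720 − 7900) / 10400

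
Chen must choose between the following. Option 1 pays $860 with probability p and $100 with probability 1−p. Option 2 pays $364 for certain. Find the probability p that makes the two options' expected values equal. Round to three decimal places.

p = 0.347

p·860 + (1−p)·100 = 364
760p + 100 = 364
p = (364 − 100) / 760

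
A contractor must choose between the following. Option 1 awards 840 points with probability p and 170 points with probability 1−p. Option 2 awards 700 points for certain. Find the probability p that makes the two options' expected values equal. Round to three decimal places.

p = 0.791

p·840 + (1−p)·170 = 700
670p + 170 = 700
p = (700 − 170) / 670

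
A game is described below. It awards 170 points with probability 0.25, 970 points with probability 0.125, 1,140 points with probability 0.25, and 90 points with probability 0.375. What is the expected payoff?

482.5 points

EV = 0.25 × 170 + 0.125 × 970 + 0.25 × 1140 + 0.375 × 90 = 42.5 + 121.25 + 285 + 33.75 = 482.5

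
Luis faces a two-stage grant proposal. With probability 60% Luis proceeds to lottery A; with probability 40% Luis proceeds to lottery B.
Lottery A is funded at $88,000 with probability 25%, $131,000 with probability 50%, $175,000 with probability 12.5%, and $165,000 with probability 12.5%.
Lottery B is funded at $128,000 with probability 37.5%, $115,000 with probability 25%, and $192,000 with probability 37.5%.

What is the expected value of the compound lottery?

EV(A) = 0.25 × 88000 + 0.5 × 131000 + 0.125 × 175000 + 0.125 × 165000 = 22000 + 65500 + 21875 + 20625 = 130000
EV(B) = 0.375 × 128000 + 0.25 × 115000 + 0.375 × 192000 = 48000 + 28750 + 72000 = 148750
Overall = 0.6 × 130000 + 0.4 × 148750 = 78000 + 59500 = 137500

$137,500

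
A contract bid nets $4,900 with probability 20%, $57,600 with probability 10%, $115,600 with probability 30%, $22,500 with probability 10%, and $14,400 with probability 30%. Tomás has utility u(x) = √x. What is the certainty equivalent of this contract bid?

$36,481

E[u] = 0.2·√4900 + 0.1·√57600 + 0.3·√115600 + 0.1·√22500 + 0.3·√14400 = 0.2·70 + 0.1·240 + 0.3·340 + 0.1·150 + 0.3·120 = 191
CE = (191)² = 36481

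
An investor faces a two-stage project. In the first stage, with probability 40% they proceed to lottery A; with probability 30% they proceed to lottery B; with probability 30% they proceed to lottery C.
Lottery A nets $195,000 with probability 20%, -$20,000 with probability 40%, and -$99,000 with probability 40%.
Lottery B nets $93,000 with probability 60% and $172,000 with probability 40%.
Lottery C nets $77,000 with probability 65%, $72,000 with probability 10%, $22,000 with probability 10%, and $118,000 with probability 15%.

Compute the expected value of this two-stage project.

$57,085

EV(A) = 0.2 × 195000 + 0.4 × (-20000) + 0.4 × (-99000) = 39000 − 8000 − 39600 = -8600
EV(B) = 0.6 × 93000 + 0.4 × 172000 = 55800 + 68800 = 124600
EV(C) = 0.65 × 77000 + 0.1 × 72000 + 0.1 × 22000 + 0.15 × 118000 = 50050 + 7200 + 2200 + 17700 = 77150
Overall = 0.4 × (-8600) + 0.3 × 124600 + 0.3 × 77150 = -3440 + 37380 + 23145 = 57085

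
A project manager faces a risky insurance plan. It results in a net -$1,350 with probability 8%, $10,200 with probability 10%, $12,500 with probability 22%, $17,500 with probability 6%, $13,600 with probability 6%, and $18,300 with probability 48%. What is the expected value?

EV = 0.08 × (-1350) + 0.1 × 10200 + 0.22 × 12500 + 0.06 × 17500 + 0.06 × 13600 + 0.48 × 18300 = -108 + 1020 + 2750 + 1050 + 816 + 8784 = 14312

$14,312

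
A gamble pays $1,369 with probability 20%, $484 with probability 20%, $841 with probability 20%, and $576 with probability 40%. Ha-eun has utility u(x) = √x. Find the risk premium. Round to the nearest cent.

$29.36

E[u] = 0.2·√1369 + 0.2·√484 + 0.2·√841 + 0.4·√576 = 0.2·37 + 0.2·22 + 0.2·29 + 0.4·24 = 27.2
CE = (27.2)² = 739.84
Risk premium = EV − CE = 769.2 − 739.84 = 29.36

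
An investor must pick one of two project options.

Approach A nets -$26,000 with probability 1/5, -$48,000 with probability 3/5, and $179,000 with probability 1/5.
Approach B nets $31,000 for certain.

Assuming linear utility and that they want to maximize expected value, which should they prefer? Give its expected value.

Approach B ($31,000)

Approach A = 1/5 × (-26000) + 3/5 × (-48000) + 1/5 × 179000 = -5200 − 28800 + 35800 = 1800
Approach B: 31000 (certain)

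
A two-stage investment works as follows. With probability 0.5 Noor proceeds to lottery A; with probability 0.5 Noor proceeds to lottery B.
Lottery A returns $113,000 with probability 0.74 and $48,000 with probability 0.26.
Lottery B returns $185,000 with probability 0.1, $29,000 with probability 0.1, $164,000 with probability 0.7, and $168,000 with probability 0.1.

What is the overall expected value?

EV(A) = 0.74 × 113000 + 0.26 × 48000 = 83620 + 12480 = 96100
EV(B) = 0.1 × 185000 + 0.1 × 29000 + 0.7 × 164000 + 0.1 × 168000 = 18500 + 2900 + 114800 + 16800 = 153000
Overall = 0.5 × 96100 + 0.5 × 153000 = 48050 + 76500 = 124550

$124,550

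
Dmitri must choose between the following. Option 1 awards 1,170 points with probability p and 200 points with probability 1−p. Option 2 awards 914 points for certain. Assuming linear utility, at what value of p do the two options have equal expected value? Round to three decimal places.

p = 0.736

p·1170 + (1−p)·200 = 914
970p + 200 = 914
p = (914 − 200) / 970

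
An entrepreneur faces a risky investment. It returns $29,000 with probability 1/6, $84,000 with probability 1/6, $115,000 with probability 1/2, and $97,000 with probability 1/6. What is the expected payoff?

$92,500

EV = 1/6 × 29000 + 1/6 × 84000 + 1/2 × 115000 + 1/6 × 97000 = 4833.3333 + 14000 + 57500 + 16166.6667 = 92500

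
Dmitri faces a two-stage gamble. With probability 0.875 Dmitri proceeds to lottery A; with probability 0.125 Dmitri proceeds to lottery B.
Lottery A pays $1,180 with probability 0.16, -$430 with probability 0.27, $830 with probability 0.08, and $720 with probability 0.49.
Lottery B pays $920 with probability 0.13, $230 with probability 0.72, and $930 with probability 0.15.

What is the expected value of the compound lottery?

EV(A) = 0.16 × 1180 + 0.27 × (-430) + 0.08 × 830 + 0.49 × 720 = 188.8 − 116.1 + 66.4 + 352.8 = 491.9
EV(B) = 0.13 × 920 + 0.72 × 230 + 0.15 × 930 = 119.6 + 165.6 + 139.5 = 424.7
Overall = 0.875 × 491.9 + 0.125 × 424.7 = 430.4125 + 53.0875 = 483.5

$483.50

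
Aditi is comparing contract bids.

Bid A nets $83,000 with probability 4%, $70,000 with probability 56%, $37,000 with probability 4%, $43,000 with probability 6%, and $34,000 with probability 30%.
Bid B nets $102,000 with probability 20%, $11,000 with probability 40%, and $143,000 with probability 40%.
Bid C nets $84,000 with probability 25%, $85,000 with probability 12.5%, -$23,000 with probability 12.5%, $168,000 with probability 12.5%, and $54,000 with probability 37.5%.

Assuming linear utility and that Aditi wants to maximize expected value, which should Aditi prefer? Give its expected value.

Bid B ($82,000)

Bid A = 0.04 × 83000 + 0.56 × 70000 + 0.04 × 37000 + 0.06 × 43000 + 0.3 × 34000 = 3320 + 39200 + 1480 + 2580 + 10200 = 56780
Bid B = 0.2 × 102000 + 0.4 × 11000 + 0.4 × 143000 = 20400 + 4400 + 57200 = 82000
Bid C = 0.25 × 84000 + 0.125 × 85000 + 0.125 × (-23000) + 0.125 × 168000 + 0.375 × 54000 = 21000 + 10625 − 2875 + 21000 + 20250 = 70000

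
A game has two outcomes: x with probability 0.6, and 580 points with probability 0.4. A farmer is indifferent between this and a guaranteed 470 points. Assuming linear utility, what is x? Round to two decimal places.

x = 396.67 points

0.6·x + 0.4·580 = 470
0.6·x = 470 − 232 = 238
x = 238 / 0.6 = 396.6667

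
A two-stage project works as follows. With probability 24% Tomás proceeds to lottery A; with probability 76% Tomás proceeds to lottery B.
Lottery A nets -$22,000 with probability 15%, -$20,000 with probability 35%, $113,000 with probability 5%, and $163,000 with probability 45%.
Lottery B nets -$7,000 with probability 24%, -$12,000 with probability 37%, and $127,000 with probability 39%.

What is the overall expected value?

EV(A) = 0.15 × (-22000) + 0.35 × (-20000) + 0.05 × 113000 + 0.45 × 163000 = -3300 − 7000 + 5650 + 73350 = 68700
EV(B) = 0.24 × (-7000) + 0.37 × (-12000) + 0.39 × 127000 = -1680 − 4440 + 49530 = 43410
Overall = 0.24 × 68700 + 0.76 × 43410 = 16488 + 32991.6 = 49479.6

$49,479.60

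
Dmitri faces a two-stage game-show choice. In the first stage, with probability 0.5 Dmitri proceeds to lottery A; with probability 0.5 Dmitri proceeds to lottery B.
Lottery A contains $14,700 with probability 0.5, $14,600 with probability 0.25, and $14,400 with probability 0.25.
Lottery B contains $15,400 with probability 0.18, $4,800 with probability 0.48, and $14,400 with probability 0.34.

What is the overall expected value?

$12,286

EV(A) = 0.5 × 14700 + 0.25 × 14600 + 0.25 × 14400 = 7350 + 3650 + 3600 = 14600
EV(B) = 0.18 × 15400 + 0.48 × 4800 + 0.34 × 14400 = 2772 + 2304 + 4896 = 9972
Overall = 0.5 × 14600 + 0.5 × 9972 = 7300 + 4986 = 12286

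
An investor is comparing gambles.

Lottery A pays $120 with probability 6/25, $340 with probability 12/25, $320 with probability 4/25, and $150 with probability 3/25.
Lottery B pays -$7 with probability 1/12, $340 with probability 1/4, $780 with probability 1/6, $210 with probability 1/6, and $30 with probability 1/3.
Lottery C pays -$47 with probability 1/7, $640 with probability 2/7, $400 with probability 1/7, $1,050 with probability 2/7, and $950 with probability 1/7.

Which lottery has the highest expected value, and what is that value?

Lottery A = 6/25 × 120 + 12/25 × 340 + 4/25 × 320 + 3/25 × 150 = 28.8 + 163.2 + 51.2 + 18 = 261.2
Lottery B = 1/12 × (-7) + 1/4 × 340 + 1/6 × 780 + 1/6 × 210 + 1/3 × 30 = -0.5833 + 85 + 130 + 35 + 10 = 259.4167
Lottery C = 1/7 × (-47) + 2/7 × 640 + 1/7 × 400 + 2/7 × 1050 + 1/7 × 950 = -6.7143 + 182.8571 + 57.1429 + 300 + 135.7143 = 669

Lottery C ($669)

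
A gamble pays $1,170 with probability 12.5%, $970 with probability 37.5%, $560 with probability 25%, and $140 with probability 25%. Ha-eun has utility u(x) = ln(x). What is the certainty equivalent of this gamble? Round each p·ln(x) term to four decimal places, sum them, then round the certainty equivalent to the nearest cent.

E[u] = 0.125·ln(1170) + 0.375·ln(970) + 0.25·ln(560) + 0.25·ln(140) = 0.8831 + 2.5790 + 1.5820 + 1.2354 = 6.2795
CE = e^6.2795 ≈ 533.52

$533.52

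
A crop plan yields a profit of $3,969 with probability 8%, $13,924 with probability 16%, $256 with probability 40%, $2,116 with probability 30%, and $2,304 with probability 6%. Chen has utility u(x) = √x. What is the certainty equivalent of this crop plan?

E[u] = 0.08·√3969 + 0.16·√13924 + 0.4·√256 + 0.3·√2116 + 0.06·√2304 = 0.08·63 + 0.16·118 + 0.4·16 + 0.3·46 + 0.06·48 = 47
CE = (47)² = 2209

$2,209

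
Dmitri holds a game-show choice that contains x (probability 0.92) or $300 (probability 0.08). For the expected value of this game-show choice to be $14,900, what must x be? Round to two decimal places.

x = $16,169.57

0.92·x + 0.08·300 = 14900
0.92·x = 14900 − 24 = 14876
x = 14876 / 0.92 = 16169.5652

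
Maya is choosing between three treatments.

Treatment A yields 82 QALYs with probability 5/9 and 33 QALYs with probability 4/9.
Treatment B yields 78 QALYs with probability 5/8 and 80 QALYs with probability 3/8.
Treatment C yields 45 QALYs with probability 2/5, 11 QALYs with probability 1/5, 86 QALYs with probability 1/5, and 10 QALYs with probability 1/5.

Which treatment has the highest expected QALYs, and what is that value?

Treatment B (78.75 QALYs)

Treatment A = 5/9 × 82 + 4/9 × 33 = 45.5556 + 14.6667 = 60.2222
Treatment B = 5/8 × 78 + 3/8 × 80 = 48.75 + 30 = 78.75
Treatment C = 2/5 × 45 + 1/5 × 11 + 1/5 × 86 + 1/5 × 10 = 18 + 2.2 + 17.2 + 2 = 39.4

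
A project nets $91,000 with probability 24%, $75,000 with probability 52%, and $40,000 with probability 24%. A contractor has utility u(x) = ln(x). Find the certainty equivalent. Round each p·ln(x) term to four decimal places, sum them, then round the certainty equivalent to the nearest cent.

E[u] = 0.24·ln(91000) + 0.52·ln(75000) + 0.24·ln(40000) = 2.7405 + 5.8371 + 2.5432 = 11.1208
CE = e^11.1208 ≈ 67561.93

$67,561.93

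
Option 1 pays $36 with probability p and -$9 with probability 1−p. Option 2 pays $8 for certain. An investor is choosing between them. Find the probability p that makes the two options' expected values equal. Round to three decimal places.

p = 0.378

p·36 + (1−p)·(-9) = 8
45p − 9 = 8
p = (8 + 9) / 45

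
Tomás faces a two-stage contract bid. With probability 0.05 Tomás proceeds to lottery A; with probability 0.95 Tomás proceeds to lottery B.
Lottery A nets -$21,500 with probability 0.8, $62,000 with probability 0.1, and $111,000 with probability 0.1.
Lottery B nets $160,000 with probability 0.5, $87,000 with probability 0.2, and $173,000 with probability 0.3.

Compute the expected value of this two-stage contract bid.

$141,840

EV(A) = 0.8 × (-21500) + 0.1 × 62000 + 0.1 × 111000 = -17200 + 6200 + 11100 = 100
EV(B) = 0.5 × 160000 + 0.2 × 87000 + 0.3 × 173000 = 80000 + 17400 + 51900 = 149300
Overall = 0.05 × 100 + 0.95 × 149300 = 5 + 141835 = 141840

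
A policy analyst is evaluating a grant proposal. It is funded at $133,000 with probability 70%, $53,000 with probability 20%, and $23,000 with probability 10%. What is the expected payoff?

EV = 0.7 × 133000 + 0.2 × 53000 + 0.1 × 23000 = 93100 + 10600 + 2300 = 106000

$106,000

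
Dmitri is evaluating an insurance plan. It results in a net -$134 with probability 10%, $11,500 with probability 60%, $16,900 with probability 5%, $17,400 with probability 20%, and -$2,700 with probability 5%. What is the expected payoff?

EV = 0.1 × (-134) + 0.6 × 11500 + 0.05 × 16900 + 0.2 × 17400 + 0.05 × (-2700) = -13.4 + 6900 + 845 + 3480 − 135 = 11076.6

$11,076.60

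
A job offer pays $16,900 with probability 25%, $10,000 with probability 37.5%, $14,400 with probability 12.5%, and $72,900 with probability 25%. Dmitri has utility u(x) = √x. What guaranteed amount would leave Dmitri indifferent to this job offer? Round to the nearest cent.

E[u] = 0.25·√16900 + 0.375·√10000 + 0.125·√14400 + 0.25·√72900 = 0.25·130 + 0.375·100 + 0.125·120 + 0.25·270 = 152.5
CE = (152.5)² = 23256.25

$23,256.25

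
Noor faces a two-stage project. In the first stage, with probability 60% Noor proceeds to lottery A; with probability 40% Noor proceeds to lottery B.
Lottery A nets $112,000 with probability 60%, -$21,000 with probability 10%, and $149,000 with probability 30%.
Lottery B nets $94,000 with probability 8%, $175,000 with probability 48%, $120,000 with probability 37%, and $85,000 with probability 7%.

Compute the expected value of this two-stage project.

$122,628

EV(A) = 0.6 × 112000 + 0.1 × (-21000) + 0.3 × 149000 = 67200 − 2100 + 44700 = 109800
EV(B) = 0.08 × 94000 + 0.48 × 175000 + 0.37 × 120000 + 0.07 × 85000 = 7520 + 84000 + 44400 + 5950 = 141870
Overall = 0.6 × 109800 + 0.4 × 141870 = 65880 + 56748 = 122628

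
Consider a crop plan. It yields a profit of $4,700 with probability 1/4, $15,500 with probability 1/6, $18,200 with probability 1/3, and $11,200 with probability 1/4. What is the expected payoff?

EV = 1/4 × 4700 + 1/6 × 15500 + 1/3 × 18200 + 1/4 × 11200 = 1175 + 2583.3333 + 6066.6667 + 2800 = 12625

$12,625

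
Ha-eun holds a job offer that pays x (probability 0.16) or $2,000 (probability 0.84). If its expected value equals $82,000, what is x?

0.16·x + 0.84·2000 = 82000
0.16·x = 82000 − 1680 = 80320
x = 80320 / 0.16 = 502000

x = $502,000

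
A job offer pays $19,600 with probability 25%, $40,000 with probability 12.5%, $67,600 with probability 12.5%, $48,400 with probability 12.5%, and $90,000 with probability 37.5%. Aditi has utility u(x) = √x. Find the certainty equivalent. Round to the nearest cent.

$54,056.25

E[u] = 0.25·√19600 + 0.125·√40000 + 0.125·√67600 + 0.125·√48400 + 0.375·√90000 = 0.25·140 + 0.125·200 + 0.125·260 + 0.125·220 + 0.375·300 = 232.5
CE = (232.5)² = 54056.25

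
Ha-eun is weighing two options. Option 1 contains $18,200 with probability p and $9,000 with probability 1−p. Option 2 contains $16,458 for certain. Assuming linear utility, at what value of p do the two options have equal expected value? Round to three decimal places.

p = 0.811

p·18200 + (1−p)·9000 = 16458
9200p + 9000 = 16458
p = (16458 − 9000) / 9200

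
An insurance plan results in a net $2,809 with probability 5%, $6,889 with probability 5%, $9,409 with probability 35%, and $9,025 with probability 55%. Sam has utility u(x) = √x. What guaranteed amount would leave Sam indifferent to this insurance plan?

E[u] = 0.05·√2809 + 0.05·√6889 + 0.35·√9409 + 0.55·√9025 = 0.05·53 + 0.05·83 + 0.35·97 + 0.55·95 = 93
CE = (93)² = 8649

$8,649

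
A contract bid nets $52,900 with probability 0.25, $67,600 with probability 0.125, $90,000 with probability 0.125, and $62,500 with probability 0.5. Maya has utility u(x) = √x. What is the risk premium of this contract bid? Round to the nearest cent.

$418.75

E[u] = 0.25·√52900 + 0.125·√67600 + 0.125·√90000 + 0.5·√62500 = 0.25·230 + 0.125·260 + 0.125·300 + 0.5·250 = 252.5
CE = (252.5)² = 63756.25
Risk premium = EV − CE = 64175 − 63756.25 = 418.75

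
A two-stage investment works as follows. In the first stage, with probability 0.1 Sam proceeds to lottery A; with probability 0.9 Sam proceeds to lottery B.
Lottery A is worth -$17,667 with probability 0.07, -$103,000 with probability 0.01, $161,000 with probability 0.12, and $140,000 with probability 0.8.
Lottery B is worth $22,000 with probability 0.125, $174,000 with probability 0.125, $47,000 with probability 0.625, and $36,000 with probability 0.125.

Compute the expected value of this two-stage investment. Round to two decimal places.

$65,442.83

EV(A) = 0.07 × (-17667) + 0.01 × (-103000) + 0.12 × 161000 + 0.8 × 140000 = -1236.69 − 1030 + 19320 + 112000 = 129053.31
EV(B) = 0.125 × 22000 + 0.125 × 174000 + 0.625 × 47000 + 0.125 × 36000 = 2750 + 21750 + 29375 + 4500 = 58375
Overall = 0.1 × 129053.31 + 0.9 × 58375 = 12905.331 + 52537.5 = 65442.831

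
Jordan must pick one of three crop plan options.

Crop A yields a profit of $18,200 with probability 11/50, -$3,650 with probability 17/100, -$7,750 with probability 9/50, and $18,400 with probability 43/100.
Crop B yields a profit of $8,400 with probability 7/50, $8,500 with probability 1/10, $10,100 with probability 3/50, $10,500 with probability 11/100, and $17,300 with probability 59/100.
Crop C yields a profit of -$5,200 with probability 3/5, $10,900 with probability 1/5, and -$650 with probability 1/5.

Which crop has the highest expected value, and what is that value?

Crop B ($13,994)

Crop A = 11/50 × 18200 + 17/100 × (-3650) + 9/50 × (-7750) + 43/100 × 18400 = 4004 − 620.5 − 1395 + 7912 = 9900.5
Crop B = 7/50 × 8400 + 1/10 × 8500 + 3/50 × 10100 + 11/100 × 10500 + 59/100 × 17300 = 1176 + 850 + 606 + 1155 + 10207 = 13994
Crop C = 3/5 × (-5200) + 1/5 × 10900 + 1/5 × (-650) = -3120 + 2180 − 130 = -1070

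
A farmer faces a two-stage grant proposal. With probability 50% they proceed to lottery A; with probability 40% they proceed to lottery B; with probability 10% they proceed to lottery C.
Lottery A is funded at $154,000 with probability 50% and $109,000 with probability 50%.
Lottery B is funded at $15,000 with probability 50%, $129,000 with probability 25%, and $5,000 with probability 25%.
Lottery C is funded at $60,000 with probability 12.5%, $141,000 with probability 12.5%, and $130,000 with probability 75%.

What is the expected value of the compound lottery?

EV(A) = 0.5 × 154000 + 0.5 × 109000 = 77000 + 54500 = 131500
EV(B) = 0.5 × 15000 + 0.25 × 129000 + 0.25 × 5000 = 7500 + 32250 + 1250 = 41000
EV(C) = 0.125 × 60000 + 0.125 × 141000 + 0.75 × 130000 = 7500 + 17625 + 97500 = 122625
Overall = 0.5 × 131500 + 0.4 × 41000 + 0.1 × 122625 = 65750 + 16400 + 12262.5 = 94412.5

$94,412.50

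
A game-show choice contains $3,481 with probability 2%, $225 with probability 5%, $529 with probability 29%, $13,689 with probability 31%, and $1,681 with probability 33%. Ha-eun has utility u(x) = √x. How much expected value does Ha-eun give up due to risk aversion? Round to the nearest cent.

E[u] = 0.02·√3481 + 0.05·√225 + 0.29·√529 + 0.31·√13689 + 0.33·√1681 = 0.02·59 + 0.05·15 + 0.29·23 + 0.31·117 + 0.33·41 = 58.4
CE = (58.4)² = 3410.56
Risk premium = EV − CE = 5032.6 − 3410.56 = 1622.04

$1,622.04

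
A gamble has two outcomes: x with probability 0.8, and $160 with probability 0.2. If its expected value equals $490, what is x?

x = $572.50

0.8·x + 0.2·160 = 490
0.8·x = 490 − 32 = 458
x = 458 / 0.8 = 572.5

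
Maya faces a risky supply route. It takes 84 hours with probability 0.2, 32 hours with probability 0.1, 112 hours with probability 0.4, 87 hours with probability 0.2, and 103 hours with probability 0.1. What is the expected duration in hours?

92.5 hours

EV = 0.2 × 84 + 0.1 × 32 + 0.4 × 112 + 0.2 × 87 + 0.1 × 103 = 16.8 + 3.2 + 44.8 + 17.4 + 10.3 = 92.5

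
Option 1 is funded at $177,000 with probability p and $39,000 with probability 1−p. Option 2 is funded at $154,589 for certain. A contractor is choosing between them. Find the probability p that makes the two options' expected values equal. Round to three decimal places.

p·177000 + (1−p)·39000 = 154589
138000p + 39000 = 154589
p = (154589 − 39000) / 138000

p = 0.838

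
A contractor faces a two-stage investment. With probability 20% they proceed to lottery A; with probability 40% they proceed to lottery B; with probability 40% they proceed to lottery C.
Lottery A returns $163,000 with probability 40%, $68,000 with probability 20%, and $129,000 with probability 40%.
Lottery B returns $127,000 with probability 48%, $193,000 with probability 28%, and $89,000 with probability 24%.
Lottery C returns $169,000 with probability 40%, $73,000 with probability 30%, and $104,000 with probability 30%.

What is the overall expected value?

EV(A) = 0.4 × 163000 + 0.2 × 68000 + 0.4 × 129000 = 65200 + 13600 + 51600 = 130400
EV(B) = 0.48 × 127000 + 0.28 × 193000 + 0.24 × 89000 = 60960 + 54040 + 21360 = 136360
EV(C) = 0.4 × 169000 + 0.3 × 73000 + 0.3 × 104000 = 67600 + 21900 + 31200 = 120700
Overall = 0.2 × 130400 + 0.4 × 136360 + 0.4 × 120700 = 26080 + 54544 + 48280 = 128904

$128,904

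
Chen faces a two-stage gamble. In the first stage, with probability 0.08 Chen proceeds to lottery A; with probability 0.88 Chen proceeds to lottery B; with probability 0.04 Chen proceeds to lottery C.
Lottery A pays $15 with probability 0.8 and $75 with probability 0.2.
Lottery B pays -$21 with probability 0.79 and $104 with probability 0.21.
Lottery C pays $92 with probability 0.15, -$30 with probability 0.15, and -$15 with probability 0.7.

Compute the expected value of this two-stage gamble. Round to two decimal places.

EV(A) = 0.8 × 15 + 0.2 × 75 = 12 + 15 = 27
EV(B) = 0.79 × (-21) + 0.21 × 104 = -16.59 + 21.84 = 5.25
EV(C) = 0.15 × 92 + 0.15 × (-30) + 0.7 × (-15) = 13.8 − 4.5 − 10.5 = -1.2
Overall = 0.08 × 27 + 0.88 × 5.25 + 0.04 × (-1.2) = 2.16 + 4.62 − 0.048 = 6.732

$6.73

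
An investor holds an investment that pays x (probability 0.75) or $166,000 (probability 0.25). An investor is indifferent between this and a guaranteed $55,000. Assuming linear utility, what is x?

x = $18,000

0.75·x + 0.25·166000 = 55000
0.75·x = 55000 − 41500 = 13500
x = 13500 / 0.75 = 18000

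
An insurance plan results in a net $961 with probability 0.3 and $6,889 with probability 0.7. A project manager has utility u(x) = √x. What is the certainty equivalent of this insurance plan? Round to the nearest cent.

$4,542.76

E[u] = 0.3·√961 + 0.7·√6889 = 0.3·31 + 0.7·83 = 67.4
CE = (67.4)² = 4542.76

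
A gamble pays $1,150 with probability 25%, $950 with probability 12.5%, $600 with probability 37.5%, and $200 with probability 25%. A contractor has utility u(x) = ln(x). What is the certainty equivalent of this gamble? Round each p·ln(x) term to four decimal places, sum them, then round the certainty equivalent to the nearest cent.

E[u] = 0.25·ln(1150) + 0.125·ln(950) + 0.375·ln(600) + 0.25·ln(200) = 1.7619 + 0.8571 + 2.3988 + 1.3246 = 6.3424
CE = e^6.3424 ≈ 568.16

$568.16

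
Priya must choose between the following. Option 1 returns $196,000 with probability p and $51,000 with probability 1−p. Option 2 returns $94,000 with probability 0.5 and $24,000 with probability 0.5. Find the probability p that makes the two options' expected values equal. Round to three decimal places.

EV(Option 2) = 0.5 × 94000 + 0.5 × 24000 = 47000 + 12000 = 59000
p·196000 + (1−p)·51000 = 59000
145000p + 51000 = 59000
p = (59000 − 51000) / 145000

p = 0.055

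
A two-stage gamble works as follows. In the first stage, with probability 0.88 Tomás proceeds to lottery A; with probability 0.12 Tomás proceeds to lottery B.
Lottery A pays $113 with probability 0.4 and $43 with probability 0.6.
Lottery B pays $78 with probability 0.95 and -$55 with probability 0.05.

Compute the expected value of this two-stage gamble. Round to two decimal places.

EV(A) = 0.4 × 113 + 0.6 × 43 = 45.2 + 25.8 = 71
EV(B) = 0.95 × 78 + 0.05 × (-55) = 74.1 − 2.75 = 71.35
Overall = 0.88 × 71 + 0.12 × 71.35 = 62.48 + 8.562 = 71.042

$71.04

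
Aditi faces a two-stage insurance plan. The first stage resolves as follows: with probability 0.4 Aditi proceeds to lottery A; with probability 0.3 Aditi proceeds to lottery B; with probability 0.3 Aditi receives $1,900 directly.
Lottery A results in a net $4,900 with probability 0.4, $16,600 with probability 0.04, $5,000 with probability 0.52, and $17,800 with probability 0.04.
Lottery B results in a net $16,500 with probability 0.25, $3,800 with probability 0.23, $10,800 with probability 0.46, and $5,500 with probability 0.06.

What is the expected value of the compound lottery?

$6,033.50

EV(A) = 0.4 × 4900 + 0.04 × 16600 + 0.52 × 5000 + 0.04 × 17800 = 1960 + 664 + 2600 + 712 = 5936
EV(B) = 0.25 × 16500 + 0.23 × 3800 + 0.46 × 10800 + 0.06 × 5500 = 4125 + 874 + 4968 + 330 = 10297
Branch C: 1900 (certain)
Overall = 0.4 × 5936 + 0.3 × 10297 + 0.3 × 1900 = 2374.4 + 3089.1 + 570 = 6033.5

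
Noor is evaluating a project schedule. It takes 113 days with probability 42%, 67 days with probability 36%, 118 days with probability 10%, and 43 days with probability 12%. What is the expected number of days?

EV = 0.42 × 113 + 0.36 × 67 + 0.1 × 118 + 0.12 × 43 = 47.46 + 24.12 + 11.8 + 5.16 = 88.54

88.54 days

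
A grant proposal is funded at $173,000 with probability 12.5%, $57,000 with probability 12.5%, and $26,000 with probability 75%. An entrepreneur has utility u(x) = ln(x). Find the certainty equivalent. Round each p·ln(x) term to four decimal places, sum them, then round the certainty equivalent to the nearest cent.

E[u] = 0.125·ln(173000) + 0.125·ln(57000) + 0.75·ln(26000) = 1.5076 + 1.3689 + 7.6244 = 10.5009
CE = e^10.5009 ≈ 36348.20

$36,348.20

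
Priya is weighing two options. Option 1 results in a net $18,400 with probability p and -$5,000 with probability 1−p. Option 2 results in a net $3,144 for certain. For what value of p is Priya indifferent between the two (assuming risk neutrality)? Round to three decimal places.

p·18400 + (1−p)·(-5000) = 3144
23400p − 5000 = 3144
p = (3144 + 5000) / 23400

p = 0.348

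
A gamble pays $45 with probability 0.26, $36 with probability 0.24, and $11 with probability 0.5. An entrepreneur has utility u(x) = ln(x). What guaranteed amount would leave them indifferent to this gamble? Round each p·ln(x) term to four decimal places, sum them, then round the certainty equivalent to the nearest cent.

E[u] = 0.26·ln(45) + 0.24·ln(36) + 0.5·ln(11) = 0.9897 + 0.8600 + 1.1989 = 3.0486
CE = e^3.0486 ≈ 21.09

$21.09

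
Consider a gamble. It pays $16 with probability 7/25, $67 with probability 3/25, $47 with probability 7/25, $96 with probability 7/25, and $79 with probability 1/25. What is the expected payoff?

EV = 7/25 × 16 + 3/25 × 67 + 7/25 × 47 + 7/25 × 96 + 1/25 × 79 = 4.48 + 8.04 + 13.16 + 26.88 + 3.16 = 55.72

$55.72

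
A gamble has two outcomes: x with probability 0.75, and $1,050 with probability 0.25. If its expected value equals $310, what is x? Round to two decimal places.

x = $63.33

0.75·x + 0.25·1050 = 310
0.75·x = 310 − 262.5 = 47.5
x = 47.5 / 0.75 = 63.3333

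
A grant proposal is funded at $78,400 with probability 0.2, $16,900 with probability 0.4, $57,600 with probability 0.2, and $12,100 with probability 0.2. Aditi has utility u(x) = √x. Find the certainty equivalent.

E[u] = 0.2·√78400 + 0.4·√16900 + 0.2·√57600 + 0.2·√12100 = 0.2·280 + 0.4·130 + 0.2·240 + 0.2·110 = 178
CE = (178)² = 31684

$31,684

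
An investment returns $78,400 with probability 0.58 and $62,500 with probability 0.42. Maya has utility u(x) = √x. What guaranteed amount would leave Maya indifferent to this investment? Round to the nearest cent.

E[u] = 0.58·√78400 + 0.42·√62500 = 0.58·280 + 0.42·250 = 267.4
CE = (267.4)² = 71502.76

$71,502.76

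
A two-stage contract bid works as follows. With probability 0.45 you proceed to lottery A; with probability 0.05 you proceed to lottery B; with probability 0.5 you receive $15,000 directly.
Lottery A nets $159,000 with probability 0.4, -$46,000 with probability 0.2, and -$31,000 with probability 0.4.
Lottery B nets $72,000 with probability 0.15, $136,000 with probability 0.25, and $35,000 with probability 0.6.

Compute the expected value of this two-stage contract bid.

$29,690

EV(A) = 0.4 × 159000 + 0.2 × (-46000) + 0.4 × (-31000) = 63600 − 9200 − 12400 = 42000
EV(B) = 0.15 × 72000 + 0.25 × 136000 + 0.6 × 35000 = 10800 + 34000 + 21000 = 65800
Branch C: 15000 (certain)
Overall = 0.45 × 42000 + 0.05 × 65800 + 0.5 × 15000 = 18900 + 3290 + 7500 = 29690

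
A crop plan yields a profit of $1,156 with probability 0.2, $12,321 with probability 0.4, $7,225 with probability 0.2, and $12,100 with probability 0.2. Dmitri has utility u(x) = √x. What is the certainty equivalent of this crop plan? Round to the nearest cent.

$8,136.04

E[u] = 0.2·√1156 + 0.4·√12321 + 0.2·√7225 + 0.2·√12100 = 0.2·34 + 0.4·111 + 0.2·85 + 0.2·110 = 90.2
CE = (90.2)² = 8136.04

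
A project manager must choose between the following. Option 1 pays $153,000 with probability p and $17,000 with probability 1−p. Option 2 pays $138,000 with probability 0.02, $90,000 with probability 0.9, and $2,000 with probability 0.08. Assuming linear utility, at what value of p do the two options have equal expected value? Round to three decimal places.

EV(Option 2) = 0.02 × 138000 + 0.9 × 90000 + 0.08 × 2000 = 2760 + 81000 + 160 = 83920
p·153000 + (1−p)·17000 = 83920
136000p + 17000 = 83920
p = (83920 − 17000) / 136000

p = 0.492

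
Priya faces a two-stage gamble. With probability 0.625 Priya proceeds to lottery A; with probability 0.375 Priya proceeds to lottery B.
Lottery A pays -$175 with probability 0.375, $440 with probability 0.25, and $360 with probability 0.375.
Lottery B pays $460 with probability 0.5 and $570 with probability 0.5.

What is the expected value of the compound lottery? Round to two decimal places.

EV(A) = 0.375 × (-175) + 0.25 × 440 + 0.375 × 360 = -65.625 + 110 + 135 = 179.375
EV(B) = 0.5 × 460 + 0.5 × 570 = 230 + 285 = 515
Overall = 0.625 × 179.375 + 0.375 × 515 = 112.109375 + 193.125 = 305.234375

$305.23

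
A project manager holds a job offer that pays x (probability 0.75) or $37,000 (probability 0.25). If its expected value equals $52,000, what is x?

x = $57,000

0.75·x + 0.25·37000 = 52000
0.75·x = 52000 − 9250 = 42750
x = 42750 / 0.75 = 57000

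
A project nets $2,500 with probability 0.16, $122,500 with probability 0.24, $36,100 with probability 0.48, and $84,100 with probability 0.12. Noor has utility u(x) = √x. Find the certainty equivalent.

E[u] = 0.16·√2500 + 0.24·√122500 + 0.48·√36100 + 0.12·√84100 = 0.16·50 + 0.24·350 + 0.48·190 + 0.12·290 = 218
CE = (218)² = 47524

$47,524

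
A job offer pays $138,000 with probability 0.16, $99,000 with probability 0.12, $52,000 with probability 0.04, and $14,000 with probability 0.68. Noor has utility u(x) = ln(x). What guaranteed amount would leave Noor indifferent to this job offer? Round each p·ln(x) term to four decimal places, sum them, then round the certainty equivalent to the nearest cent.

E[u] = 0.16·ln(138000) + 0.12·ln(99000) + 0.04·ln(52000) + 0.68·ln(14000) = 1.8936 + 1.3803 + 0.4344 + 6.4918 = 10.2001
CE = e^10.2001 ≈ 26905.88

$26,905.88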